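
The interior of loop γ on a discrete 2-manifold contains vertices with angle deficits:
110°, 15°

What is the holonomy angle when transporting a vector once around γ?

Holonomy = total enclosed curvature = 110° + 15° = 125°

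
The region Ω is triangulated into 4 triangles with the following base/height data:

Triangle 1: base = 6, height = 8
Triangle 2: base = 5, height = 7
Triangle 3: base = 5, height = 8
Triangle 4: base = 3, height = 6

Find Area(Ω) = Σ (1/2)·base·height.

(1/2)×6×8 + (1/2)×5×7 + (1/2)×5×8 + (1/2)×3×6 = 70.5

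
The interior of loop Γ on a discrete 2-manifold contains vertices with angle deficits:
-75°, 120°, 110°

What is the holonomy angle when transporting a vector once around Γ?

Holonomy = total enclosed curvature = (-75°) + 120° + 110° = 155°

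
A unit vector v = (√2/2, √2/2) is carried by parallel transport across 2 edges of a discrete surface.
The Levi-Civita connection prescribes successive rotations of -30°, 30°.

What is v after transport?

Total rotation: (-30°) + 30° = 0°. Final vector: (0.7071, 0.7071)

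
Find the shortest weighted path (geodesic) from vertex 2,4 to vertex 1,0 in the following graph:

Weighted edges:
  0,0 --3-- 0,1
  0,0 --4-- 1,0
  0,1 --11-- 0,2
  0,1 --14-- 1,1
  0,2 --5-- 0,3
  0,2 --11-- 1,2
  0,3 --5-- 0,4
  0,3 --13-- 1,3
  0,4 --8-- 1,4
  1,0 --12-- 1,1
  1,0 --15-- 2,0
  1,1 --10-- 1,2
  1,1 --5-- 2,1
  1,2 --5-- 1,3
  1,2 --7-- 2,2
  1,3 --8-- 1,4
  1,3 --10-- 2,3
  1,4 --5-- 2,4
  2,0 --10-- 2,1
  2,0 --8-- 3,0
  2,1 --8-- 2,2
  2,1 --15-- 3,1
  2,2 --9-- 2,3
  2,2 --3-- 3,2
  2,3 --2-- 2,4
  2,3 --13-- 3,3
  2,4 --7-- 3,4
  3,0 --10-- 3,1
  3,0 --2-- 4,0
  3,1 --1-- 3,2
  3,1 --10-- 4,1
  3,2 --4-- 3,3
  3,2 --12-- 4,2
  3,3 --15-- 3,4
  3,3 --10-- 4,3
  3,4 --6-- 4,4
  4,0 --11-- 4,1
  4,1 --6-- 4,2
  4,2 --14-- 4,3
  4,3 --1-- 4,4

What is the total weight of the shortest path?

Shortest path: 2,4 → 2,3 → 2,2 → 2,1 → 1,1 → 1,0, total weight = 36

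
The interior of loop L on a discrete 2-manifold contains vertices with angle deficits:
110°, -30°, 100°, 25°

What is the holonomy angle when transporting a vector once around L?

Holonomy = total enclosed curvature = 110° + (-30°) + 100° + 25° = 205°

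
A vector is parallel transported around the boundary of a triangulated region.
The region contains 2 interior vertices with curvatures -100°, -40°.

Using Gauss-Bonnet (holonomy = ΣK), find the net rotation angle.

Holonomy = total enclosed curvature = (-100°) + (-40°) = -140°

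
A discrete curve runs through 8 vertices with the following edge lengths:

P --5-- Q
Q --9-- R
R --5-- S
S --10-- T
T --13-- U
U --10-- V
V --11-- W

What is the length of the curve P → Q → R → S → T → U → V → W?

Arc length = 5 + 9 + 5 + 10 + 13 + 10 + 11 = 63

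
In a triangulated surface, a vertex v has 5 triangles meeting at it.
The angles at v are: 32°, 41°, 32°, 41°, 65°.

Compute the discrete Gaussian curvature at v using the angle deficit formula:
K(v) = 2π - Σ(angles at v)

Sum of angles = 211°. K = 360° - 211° = 149° = 149π/180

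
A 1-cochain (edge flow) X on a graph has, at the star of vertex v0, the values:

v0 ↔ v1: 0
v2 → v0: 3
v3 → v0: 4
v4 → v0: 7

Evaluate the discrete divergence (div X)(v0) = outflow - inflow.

Divergence = sum of outgoing flows = 0 + (-3) + (-4) + (-7) = -14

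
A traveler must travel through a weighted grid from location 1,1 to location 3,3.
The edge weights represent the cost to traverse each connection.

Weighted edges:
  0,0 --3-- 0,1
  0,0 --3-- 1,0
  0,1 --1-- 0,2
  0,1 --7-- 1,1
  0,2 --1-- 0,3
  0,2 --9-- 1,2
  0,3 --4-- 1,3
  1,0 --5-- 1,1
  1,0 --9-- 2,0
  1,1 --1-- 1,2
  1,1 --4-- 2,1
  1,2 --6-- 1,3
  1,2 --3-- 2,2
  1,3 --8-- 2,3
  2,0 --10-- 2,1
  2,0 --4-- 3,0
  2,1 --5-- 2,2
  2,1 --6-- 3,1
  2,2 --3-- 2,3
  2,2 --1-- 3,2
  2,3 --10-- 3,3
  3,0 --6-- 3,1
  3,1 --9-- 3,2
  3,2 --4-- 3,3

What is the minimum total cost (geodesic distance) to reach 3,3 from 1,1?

Shortest path: 1,1 → 1,2 → 2,2 → 3,2 → 3,3, total weight = 9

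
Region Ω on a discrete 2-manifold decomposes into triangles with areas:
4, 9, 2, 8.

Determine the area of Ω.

4 + 9 + 2 + 8 = 23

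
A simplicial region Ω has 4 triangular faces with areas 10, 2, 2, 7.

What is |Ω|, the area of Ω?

10 + 2 + 2 + 7 = 21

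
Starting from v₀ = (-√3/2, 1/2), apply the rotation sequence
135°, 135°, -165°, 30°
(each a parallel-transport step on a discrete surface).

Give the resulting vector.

Total rotation: 135° + 135° + (-165°) + 30° = 135°. Final vector: (0.2588, -0.9659)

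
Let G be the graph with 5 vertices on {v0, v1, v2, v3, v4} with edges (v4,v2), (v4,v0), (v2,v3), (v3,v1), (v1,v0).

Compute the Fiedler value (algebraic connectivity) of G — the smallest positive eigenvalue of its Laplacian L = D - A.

Degrees: deg(v0) = 2, deg(v1) = 2, deg(v2) = 2, deg(v3) = 2, deg(v4) = 2.
L = D − A with rows/columns ordered (v0, v1, v2, v3, v4):
  [ 2, -1,  0,  0, -1]
  [-1,  2,  0, -1,  0]
  [ 0,  0,  2, -1, -1]
  [ 0, -1, -1,  2,  0]
  [-1,  0, -1,  0,  2]
Characteristic polynomial: det(λI − L) = λ(λ² − 5λ + 5)².
Roots: λ = 0; (λ² − 5λ + 5) = 0 ⇒ λ = (5 ± √5)/2 ≈ 1.382, 3.618 (multiplicity 2).
(Check: the roots sum (with multiplicity) to 10, matching trace L = Σdeg = 2·5 = 10.)
Laplacian eigenvalues: [0.0, 1.382, 1.382, 3.618, 3.618]. Algebraic connectivity (smallest non-zero eigenvalue) = 1.382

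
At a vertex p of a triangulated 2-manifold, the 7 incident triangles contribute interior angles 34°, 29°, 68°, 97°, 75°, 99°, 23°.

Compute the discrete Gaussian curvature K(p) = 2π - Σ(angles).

Sum of angles = 425°. K = 360° - 425° = -65° = -13π/36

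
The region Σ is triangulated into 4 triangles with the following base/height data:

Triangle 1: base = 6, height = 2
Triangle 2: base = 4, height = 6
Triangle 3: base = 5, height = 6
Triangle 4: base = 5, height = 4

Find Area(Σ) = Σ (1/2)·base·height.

(1/2)×6×2 + (1/2)×4×6 + (1/2)×5×6 + (1/2)×5×4 = 43.0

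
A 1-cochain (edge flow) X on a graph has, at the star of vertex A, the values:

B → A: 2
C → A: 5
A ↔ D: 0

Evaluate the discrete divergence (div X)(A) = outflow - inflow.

Divergence = sum of outgoing flows = (-2) + (-5) + 0 = -7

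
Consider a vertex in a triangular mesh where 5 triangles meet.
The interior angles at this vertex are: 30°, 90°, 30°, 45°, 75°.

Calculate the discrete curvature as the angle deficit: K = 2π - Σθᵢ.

Sum of angles = 270°. K = 360° - 270° = 90° = π/2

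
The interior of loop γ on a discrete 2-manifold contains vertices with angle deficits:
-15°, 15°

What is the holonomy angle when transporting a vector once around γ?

Holonomy = total enclosed curvature = (-15°) + 15° = 0°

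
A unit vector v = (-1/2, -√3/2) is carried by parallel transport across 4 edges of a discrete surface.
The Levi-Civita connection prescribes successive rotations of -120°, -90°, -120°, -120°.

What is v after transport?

Total rotation: (-120°) + (-90°) + (-120°) + (-120°) = -450° ≡ -90° (mod 360°). Final vector: (-0.8660, 0.5000)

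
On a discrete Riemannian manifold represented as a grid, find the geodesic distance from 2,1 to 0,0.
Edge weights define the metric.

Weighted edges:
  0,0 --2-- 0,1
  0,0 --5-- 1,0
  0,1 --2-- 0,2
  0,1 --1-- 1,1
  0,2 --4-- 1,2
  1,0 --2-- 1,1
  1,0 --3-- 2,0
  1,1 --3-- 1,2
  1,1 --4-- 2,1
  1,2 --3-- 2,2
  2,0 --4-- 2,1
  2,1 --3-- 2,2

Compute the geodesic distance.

Shortest path: 2,1 → 1,1 → 0,1 → 0,0, total weight = 7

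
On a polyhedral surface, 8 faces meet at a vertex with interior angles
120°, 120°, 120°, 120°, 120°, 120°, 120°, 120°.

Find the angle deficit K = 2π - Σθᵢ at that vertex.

Sum of angles = 960°. K = 360° - 960° = -600° = -10π/3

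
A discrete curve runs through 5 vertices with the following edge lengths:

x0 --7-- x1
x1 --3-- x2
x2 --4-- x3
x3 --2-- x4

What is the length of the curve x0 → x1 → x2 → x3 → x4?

Arc length = 7 + 3 + 4 + 2 = 16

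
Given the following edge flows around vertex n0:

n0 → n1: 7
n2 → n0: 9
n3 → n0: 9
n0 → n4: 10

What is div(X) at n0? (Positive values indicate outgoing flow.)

Divergence = sum of outgoing flows = 7 + (-9) + (-9) + 10 = -1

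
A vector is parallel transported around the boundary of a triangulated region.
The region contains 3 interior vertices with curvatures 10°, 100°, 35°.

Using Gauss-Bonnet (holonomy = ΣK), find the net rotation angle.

Holonomy = total enclosed curvature = 10° + 100° + 35° = 145°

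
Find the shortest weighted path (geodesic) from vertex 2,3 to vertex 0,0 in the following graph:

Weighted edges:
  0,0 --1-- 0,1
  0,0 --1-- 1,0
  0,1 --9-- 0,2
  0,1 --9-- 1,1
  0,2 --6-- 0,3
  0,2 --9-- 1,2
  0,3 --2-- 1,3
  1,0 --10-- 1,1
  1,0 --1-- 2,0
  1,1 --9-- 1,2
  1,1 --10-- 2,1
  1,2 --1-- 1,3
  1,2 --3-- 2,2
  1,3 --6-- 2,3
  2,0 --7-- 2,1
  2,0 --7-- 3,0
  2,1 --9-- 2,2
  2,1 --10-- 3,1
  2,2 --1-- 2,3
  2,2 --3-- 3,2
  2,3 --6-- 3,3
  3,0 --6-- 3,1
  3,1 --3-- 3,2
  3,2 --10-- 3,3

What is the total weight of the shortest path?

Shortest path: 2,3 → 2,2 → 2,1 → 2,0 → 1,0 → 0,0, total weight = 19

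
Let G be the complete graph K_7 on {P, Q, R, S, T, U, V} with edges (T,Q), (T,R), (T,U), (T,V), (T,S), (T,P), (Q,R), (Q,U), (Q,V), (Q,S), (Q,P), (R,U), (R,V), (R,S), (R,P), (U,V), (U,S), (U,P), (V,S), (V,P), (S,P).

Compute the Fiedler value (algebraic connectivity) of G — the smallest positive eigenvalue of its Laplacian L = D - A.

For the complete graph K_n, L = nI − J (J = all-ones matrix). J has eigenvalues n (once, eigenvector 𝟙) and 0 (multiplicity n−1), so L has eigenvalues 0 (once) and n (multiplicity n−1). Here n = 7: eigenvalue 0 once and 7 with multiplicity 6.
Laplacian eigenvalues: [0.0, 7.0, 7.0, 7.0, 7.0, 7.0, 7.0]. Algebraic connectivity (smallest non-zero eigenvalue) = 7.0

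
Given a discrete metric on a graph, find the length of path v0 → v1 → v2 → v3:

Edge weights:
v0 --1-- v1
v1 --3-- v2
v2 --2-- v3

Arc length = 1 + 3 + 2 = 6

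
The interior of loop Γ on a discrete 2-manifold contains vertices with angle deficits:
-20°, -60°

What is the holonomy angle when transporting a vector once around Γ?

Holonomy = total enclosed curvature = (-20°) + (-60°) = -80°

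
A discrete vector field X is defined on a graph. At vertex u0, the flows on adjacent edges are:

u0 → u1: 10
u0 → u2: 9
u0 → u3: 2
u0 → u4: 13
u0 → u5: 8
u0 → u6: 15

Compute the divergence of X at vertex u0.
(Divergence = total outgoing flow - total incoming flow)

Divergence = sum of outgoing flows = 10 + 9 + 2 + 13 + 8 + 15 = 57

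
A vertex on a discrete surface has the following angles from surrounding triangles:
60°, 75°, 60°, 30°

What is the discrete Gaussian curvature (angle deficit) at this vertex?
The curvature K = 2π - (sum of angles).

Sum of angles = 225°. K = 360° - 225° = 135° = 3π/4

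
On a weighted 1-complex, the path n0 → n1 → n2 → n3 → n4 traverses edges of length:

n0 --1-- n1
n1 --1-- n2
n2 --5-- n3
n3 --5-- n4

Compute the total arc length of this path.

Arc length = 1 + 1 + 5 + 5 = 12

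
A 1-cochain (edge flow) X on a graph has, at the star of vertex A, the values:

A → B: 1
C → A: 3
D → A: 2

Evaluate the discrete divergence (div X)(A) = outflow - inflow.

Divergence = sum of outgoing flows = 1 + (-3) + (-2) = -4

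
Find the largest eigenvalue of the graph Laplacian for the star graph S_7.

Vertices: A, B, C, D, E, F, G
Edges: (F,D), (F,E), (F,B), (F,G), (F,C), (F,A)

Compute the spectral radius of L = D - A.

The star S_7 is the complete bipartite graph K_{1,6} (one hub of degree 6, 6 leaves of degree 1). The Laplacian spectrum of K_{p,q} is 0, p (multiplicity q−1), q (multiplicity p−1), p+q. With p = 1, q = 6: 0 once, 1 with multiplicity 5, and 7 once. (Check: trace L = sum of degrees = 12 = 5·1 + 7.)
Laplacian eigenvalues: [0.0, 1.0, 1.0, 1.0, 1.0, 1.0, 7.0]. Largest eigenvalue (spectral radius) = 7.0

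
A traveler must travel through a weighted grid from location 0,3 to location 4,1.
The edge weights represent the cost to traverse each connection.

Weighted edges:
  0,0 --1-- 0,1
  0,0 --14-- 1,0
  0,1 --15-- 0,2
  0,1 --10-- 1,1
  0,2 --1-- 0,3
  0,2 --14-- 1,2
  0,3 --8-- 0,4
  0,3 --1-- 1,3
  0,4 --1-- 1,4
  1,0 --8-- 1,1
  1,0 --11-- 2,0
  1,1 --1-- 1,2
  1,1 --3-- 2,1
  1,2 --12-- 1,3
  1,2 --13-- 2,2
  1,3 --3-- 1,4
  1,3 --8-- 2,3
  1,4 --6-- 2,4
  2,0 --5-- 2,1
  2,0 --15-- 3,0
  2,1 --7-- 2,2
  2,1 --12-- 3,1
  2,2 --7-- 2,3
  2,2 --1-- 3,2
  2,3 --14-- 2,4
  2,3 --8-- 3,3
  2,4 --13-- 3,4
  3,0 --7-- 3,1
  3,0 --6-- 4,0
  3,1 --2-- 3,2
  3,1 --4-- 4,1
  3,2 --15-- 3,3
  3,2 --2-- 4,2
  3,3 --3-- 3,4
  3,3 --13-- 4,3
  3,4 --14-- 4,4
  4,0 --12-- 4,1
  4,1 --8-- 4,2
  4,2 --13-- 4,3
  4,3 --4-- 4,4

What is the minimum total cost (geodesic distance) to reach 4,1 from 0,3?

Shortest path: 0,3 → 1,3 → 2,3 → 2,2 → 3,2 → 3,1 → 4,1, total weight = 23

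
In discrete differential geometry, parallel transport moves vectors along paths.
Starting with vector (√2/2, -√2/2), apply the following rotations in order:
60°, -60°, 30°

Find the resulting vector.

Total rotation: 60° + (-60°) + 30° = 30°. Final vector: (0.9659, -0.2588)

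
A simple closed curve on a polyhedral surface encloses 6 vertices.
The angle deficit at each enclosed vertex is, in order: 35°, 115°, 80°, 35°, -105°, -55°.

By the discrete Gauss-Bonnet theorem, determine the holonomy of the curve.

Holonomy = total enclosed curvature = 35° + 115° + 80° + 35° + (-105°) + (-55°) = 105°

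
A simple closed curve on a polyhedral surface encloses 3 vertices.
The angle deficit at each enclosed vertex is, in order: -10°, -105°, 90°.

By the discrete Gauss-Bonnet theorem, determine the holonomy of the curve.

Holonomy = total enclosed curvature = (-10°) + (-105°) + 90° = -25°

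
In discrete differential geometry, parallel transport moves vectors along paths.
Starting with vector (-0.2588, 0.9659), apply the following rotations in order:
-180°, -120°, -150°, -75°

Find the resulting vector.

Total rotation: (-180°) + (-120°) + (-150°) + (-75°) = -525° ≡ -165° (mod 360°). Final vector: (0.5000, -0.8660)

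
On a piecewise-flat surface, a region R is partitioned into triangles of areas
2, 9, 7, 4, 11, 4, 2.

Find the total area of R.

2 + 9 + 7 + 4 + 11 + 4 + 2 = 39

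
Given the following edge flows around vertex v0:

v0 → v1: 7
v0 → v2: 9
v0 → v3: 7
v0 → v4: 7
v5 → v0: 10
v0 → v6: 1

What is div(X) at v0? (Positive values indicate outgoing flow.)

Divergence = sum of outgoing flows = 7 + 9 + 7 + 7 + (-10) + 1 = 21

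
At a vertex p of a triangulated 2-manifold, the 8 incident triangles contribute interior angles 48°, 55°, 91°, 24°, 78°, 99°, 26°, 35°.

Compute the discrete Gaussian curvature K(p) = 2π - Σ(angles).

Sum of angles = 456°. K = 360° - 456° = -96° = -8π/15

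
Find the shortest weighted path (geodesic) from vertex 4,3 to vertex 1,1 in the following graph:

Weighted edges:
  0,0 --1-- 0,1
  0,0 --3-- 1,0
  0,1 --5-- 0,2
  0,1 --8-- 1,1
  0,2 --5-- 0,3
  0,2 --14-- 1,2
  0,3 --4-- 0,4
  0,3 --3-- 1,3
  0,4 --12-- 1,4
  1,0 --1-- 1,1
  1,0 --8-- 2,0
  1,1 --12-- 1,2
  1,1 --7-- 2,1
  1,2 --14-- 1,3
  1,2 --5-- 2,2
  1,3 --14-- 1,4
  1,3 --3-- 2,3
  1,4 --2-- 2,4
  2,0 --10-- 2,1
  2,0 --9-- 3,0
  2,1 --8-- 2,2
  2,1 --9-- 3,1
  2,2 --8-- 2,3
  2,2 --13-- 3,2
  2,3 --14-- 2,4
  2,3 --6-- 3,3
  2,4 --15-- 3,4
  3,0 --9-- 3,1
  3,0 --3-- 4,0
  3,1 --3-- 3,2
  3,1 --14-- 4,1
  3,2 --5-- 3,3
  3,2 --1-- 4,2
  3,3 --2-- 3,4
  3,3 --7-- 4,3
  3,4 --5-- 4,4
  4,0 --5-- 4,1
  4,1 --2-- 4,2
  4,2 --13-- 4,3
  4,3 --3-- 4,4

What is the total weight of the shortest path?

Shortest path: 4,3 → 3,3 → 3,2 → 3,1 → 2,1 → 1,1, total weight = 31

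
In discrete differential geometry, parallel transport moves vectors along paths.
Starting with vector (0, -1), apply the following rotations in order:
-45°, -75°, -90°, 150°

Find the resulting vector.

Total rotation: (-45°) + (-75°) + (-90°) + 150° = -60°. Final vector: (-0.8660, -0.5000)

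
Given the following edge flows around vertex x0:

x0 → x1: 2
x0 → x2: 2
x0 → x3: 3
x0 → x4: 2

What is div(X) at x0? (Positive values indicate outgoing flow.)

Divergence = sum of outgoing flows = 2 + 2 + 3 + 2 = 9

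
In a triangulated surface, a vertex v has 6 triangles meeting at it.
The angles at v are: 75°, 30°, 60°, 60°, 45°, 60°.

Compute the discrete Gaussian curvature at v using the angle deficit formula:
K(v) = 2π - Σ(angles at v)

Sum of angles = 330°. K = 360° - 330° = 30°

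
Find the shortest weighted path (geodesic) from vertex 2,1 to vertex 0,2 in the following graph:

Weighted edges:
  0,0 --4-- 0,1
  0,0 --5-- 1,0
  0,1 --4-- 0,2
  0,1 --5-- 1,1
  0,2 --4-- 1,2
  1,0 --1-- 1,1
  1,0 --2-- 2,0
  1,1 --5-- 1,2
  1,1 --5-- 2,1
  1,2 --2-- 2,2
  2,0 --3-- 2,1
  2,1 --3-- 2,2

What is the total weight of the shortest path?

Shortest path: 2,1 → 2,2 → 1,2 → 0,2, total weight = 9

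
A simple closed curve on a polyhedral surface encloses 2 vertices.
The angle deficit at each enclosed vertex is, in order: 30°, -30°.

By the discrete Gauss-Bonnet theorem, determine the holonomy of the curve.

Holonomy = total enclosed curvature = 30° + (-30°) = 0°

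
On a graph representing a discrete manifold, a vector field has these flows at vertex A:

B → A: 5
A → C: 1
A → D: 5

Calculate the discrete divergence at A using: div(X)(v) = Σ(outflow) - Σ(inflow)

Divergence = sum of outgoing flows = (-5) + 1 + 5 = 1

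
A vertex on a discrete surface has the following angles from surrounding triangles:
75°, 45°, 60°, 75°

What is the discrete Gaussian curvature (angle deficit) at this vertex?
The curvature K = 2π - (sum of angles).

Sum of angles = 255°. K = 360° - 255° = 105° = 7π/12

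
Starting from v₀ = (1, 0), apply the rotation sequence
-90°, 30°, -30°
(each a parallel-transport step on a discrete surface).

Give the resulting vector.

Total rotation: (-90°) + 30° + (-30°) = -90°. Final vector: (0, -1)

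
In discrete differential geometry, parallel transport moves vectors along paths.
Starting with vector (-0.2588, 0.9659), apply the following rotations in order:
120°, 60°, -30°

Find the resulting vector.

Total rotation: 120° + 60° + (-30°) = 150°. Final vector: (-0.2588, -0.9659)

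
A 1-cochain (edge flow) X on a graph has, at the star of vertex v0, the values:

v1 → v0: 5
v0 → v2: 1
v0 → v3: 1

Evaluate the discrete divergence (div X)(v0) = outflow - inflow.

Divergence = sum of outgoing flows = (-5) + 1 + 1 = -3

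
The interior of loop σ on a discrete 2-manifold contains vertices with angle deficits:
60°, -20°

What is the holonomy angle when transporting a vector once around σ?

Holonomy = total enclosed curvature = 60° + (-20°) = 40°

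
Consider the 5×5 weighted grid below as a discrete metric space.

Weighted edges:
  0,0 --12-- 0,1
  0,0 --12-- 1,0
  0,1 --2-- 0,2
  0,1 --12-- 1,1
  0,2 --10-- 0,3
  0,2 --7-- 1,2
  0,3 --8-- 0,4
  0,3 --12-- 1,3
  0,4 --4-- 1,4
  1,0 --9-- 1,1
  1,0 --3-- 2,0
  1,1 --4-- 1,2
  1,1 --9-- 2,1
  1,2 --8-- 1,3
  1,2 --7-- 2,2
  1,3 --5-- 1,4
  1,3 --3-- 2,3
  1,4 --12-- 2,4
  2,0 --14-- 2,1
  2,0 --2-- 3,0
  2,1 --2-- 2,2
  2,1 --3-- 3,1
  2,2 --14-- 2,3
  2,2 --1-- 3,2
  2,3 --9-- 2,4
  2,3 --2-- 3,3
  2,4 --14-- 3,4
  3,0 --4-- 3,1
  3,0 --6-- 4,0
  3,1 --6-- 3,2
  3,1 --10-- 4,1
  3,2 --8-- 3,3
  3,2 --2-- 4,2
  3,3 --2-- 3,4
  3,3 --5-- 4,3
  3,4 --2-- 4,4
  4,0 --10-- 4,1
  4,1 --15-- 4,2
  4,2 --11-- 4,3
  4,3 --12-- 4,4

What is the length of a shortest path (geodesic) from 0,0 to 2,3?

Shortest path: 0,0 → 0,1 → 0,2 → 1,2 → 1,3 → 2,3, total weight = 32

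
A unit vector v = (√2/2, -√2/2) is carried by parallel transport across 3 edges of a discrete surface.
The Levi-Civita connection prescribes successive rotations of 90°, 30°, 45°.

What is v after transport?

Total rotation: 90° + 30° + 45° = 165°. Final vector: (-0.5000, 0.8660)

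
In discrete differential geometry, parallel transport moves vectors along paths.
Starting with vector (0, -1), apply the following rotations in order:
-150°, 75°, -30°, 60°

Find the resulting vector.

Total rotation: (-150°) + 75° + (-30°) + 60° = -45°. Final vector: (-0.7071, -0.7071)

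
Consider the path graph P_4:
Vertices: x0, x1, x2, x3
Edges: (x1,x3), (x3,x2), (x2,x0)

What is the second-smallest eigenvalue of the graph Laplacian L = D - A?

The path graph P_n has Laplacian eigenvalues λ_k = 2 − 2cos(kπ/n), k = 0, 1, …, n−1. Here n = 4:
k=0: 2 − 2cos(0) = 0.0; k=1: 2 − 2cos(π/4) = 0.5858; k=2: 2 − 2cos(π/2) = 2.0; k=3: 2 − 2cos(3π/4) = 3.4142.
Laplacian eigenvalues: [0.0, 0.5858, 2.0, 3.4142]. Algebraic connectivity (smallest non-zero eigenvalue) = 0.5858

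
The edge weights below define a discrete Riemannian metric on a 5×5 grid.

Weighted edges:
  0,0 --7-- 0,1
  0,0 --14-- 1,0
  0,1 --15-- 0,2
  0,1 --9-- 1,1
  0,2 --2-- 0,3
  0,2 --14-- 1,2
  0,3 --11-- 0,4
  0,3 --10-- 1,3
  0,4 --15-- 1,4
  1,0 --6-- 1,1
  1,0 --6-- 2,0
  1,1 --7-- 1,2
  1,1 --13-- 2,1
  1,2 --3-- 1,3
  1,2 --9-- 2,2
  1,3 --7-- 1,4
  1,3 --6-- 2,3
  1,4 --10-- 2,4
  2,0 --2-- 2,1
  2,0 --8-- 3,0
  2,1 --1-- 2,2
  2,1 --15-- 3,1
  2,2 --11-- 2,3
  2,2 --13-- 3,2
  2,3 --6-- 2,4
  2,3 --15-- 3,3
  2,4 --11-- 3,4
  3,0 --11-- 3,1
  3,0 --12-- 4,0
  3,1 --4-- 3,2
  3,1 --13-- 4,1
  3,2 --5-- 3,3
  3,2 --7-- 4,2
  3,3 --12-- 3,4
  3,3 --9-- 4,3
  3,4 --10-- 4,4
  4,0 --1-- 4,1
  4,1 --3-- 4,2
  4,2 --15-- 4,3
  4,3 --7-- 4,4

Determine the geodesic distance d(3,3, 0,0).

Shortest path: 3,3 → 3,2 → 2,2 → 2,1 → 2,0 → 1,0 → 0,0, total weight = 41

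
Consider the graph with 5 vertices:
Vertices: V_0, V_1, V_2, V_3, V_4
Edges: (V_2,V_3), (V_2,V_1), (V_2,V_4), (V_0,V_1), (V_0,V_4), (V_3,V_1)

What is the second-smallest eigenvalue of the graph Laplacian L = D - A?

Degrees: deg(V_0) = 2, deg(V_1) = 3, deg(V_2) = 3, deg(V_3) = 2, deg(V_4) = 2.
L = D − A with rows/columns ordered (V_0, V_1, V_2, V_3, V_4):
  [ 2, -1,  0,  0, -1]
  [-1,  3, -1, -1,  0]
  [ 0, -1,  3, -1, -1]
  [ 0, -1, -1,  2,  0]
  [-1,  0, -1,  0,  2]
Characteristic polynomial: det(λI − L) = λ(λ² − 5λ + 5)(λ² − 7λ + 11).
Roots: λ = 0; (λ² − 5λ + 5) = 0 ⇒ λ = (5 ± √5)/2 ≈ 1.382, 3.618; (λ² − 7λ + 11) = 0 ⇒ λ = (7 ± √5)/2 ≈ 2.382, 4.618.
(Check: the roots sum (with multiplicity) to 12, matching trace L = Σdeg = 2·6 = 12.)
Laplacian eigenvalues: [0.0, 1.382, 2.382, 3.618, 4.618]. Algebraic connectivity (smallest non-zero eigenvalue) = 1.382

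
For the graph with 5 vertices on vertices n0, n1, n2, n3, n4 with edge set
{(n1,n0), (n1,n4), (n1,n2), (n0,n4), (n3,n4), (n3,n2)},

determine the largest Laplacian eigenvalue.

Degrees: deg(n0) = 2, deg(n1) = 3, deg(n2) = 2, deg(n3) = 2, deg(n4) = 3.
L = D − A with rows/columns ordered (n0, n1, n2, n3, n4):
  [ 2, -1,  0,  0, -1]
  [-1,  3, -1,  0, -1]
  [ 0, -1,  2, -1,  0]
  [ 0,  0, -1,  2, -1]
  [-1, -1,  0, -1,  3]
Characteristic polynomial: det(λI − L) = λ(λ² − 5λ + 5)(λ² − 7λ + 11).
Roots: λ = 0; (λ² − 5λ + 5) = 0 ⇒ λ = (5 ± √5)/2 ≈ 1.382, 3.618; (λ² − 7λ + 11) = 0 ⇒ λ = (7 ± √5)/2 ≈ 2.382, 4.618.
(Check: the roots sum (with multiplicity) to 12, matching trace L = Σdeg = 2·6 = 12.)
Laplacian eigenvalues: [0.0, 1.382, 2.382, 3.618, 4.618]. Largest eigenvalue (spectral radius) = 4.618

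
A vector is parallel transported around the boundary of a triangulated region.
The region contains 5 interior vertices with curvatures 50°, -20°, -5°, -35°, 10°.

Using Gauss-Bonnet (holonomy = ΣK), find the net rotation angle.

Holonomy = total enclosed curvature = 50° + (-20°) + (-5°) + (-35°) + 10° = 0°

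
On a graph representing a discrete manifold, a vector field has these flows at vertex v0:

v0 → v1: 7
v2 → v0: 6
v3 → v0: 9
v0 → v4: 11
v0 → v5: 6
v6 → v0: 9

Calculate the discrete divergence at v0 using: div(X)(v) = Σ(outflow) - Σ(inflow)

Divergence = sum of outgoing flows = 7 + (-6) + (-9) + 11 + 6 + (-9) = 0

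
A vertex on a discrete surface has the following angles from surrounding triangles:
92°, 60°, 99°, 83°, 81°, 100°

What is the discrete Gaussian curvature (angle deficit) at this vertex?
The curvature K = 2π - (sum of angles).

Sum of angles = 515°. K = 360° - 515° = -155° = -31π/36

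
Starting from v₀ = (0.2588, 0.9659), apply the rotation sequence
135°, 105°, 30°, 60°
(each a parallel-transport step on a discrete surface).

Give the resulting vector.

Total rotation: 135° + 105° + 30° + 60° = 330° ≡ -30° (mod 360°). Final vector: (0.7071, 0.7071)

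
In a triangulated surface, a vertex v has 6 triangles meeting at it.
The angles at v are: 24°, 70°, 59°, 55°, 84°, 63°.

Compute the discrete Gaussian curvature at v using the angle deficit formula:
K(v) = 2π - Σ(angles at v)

Sum of angles = 355°. K = 360° - 355° = 5° = π/36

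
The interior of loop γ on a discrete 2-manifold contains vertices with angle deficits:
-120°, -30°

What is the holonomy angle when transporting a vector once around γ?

Holonomy = total enclosed curvature = (-120°) + (-30°) = -150°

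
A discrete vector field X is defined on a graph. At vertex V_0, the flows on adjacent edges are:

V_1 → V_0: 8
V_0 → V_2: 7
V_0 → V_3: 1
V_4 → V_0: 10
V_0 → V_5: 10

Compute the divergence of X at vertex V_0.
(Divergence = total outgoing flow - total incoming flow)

Divergence = sum of outgoing flows = (-8) + 7 + 1 + (-10) + 10 = 0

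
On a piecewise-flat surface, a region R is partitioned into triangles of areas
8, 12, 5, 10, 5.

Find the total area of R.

8 + 12 + 5 + 10 + 5 = 40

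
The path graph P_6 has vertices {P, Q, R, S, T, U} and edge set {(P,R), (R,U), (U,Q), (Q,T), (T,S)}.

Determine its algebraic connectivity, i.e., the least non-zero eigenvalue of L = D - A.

The path graph P_n has Laplacian eigenvalues λ_k = 2 − 2cos(kπ/n), k = 0, 1, …, n−1. Here n = 6:
k=0: 2 − 2cos(0) = 0.0; k=1: 2 − 2cos(π/6) = 0.2679; k=2: 2 − 2cos(π/3) = 1.0; k=3: 2 − 2cos(π/2) = 2.0; k=4: 2 − 2cos(2π/3) = 3.0; k=5: 2 − 2cos(5π/6) = 3.7321.
Laplacian eigenvalues: [0.0, 0.2679, 1.0, 2.0, 3.0, 3.7321]. Algebraic connectivity (smallest non-zero eigenvalue) = 0.2679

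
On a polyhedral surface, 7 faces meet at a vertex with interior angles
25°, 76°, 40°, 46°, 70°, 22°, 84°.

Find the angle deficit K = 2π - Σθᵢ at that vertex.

Sum of angles = 363°. K = 360° - 363° = -3° = -π/60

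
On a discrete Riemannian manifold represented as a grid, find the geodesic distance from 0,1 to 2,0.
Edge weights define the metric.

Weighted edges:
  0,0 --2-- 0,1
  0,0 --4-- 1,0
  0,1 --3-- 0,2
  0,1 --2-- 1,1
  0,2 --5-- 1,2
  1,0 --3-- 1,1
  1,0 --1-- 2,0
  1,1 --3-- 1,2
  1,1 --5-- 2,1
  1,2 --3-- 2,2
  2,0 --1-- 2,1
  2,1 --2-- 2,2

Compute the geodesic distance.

Shortest path: 0,1 → 1,1 → 1,0 → 2,0, total weight = 6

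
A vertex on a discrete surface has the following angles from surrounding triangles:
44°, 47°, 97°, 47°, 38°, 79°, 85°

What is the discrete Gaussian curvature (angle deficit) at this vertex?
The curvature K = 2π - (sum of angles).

Sum of angles = 437°. K = 360° - 437° = -77° = -77π/180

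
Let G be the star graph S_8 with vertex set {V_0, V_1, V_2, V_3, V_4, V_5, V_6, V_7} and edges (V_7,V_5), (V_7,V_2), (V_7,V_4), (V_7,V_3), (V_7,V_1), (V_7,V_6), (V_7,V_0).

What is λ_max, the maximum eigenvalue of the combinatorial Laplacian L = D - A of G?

The star S_8 is the complete bipartite graph K_{1,7} (one hub of degree 7, 7 leaves of degree 1). The Laplacian spectrum of K_{p,q} is 0, p (multiplicity q−1), q (multiplicity p−1), p+q. With p = 1, q = 7: 0 once, 1 with multiplicity 6, and 8 once. (Check: trace L = sum of degrees = 14 = 6·1 + 8.)
Laplacian eigenvalues: [0.0, 1.0, 1.0, 1.0, 1.0, 1.0, 1.0, 8.0]. Largest eigenvalue (spectral radius) = 8.0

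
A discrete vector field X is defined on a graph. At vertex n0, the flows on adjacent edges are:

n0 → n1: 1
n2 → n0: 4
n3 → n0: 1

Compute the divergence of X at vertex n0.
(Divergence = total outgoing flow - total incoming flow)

Divergence = sum of outgoing flows = 1 + (-4) + (-1) = -4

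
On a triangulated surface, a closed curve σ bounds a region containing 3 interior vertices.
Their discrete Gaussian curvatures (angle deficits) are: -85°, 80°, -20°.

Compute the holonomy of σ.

Holonomy = total enclosed curvature = (-85°) + 80° + (-20°) = -25°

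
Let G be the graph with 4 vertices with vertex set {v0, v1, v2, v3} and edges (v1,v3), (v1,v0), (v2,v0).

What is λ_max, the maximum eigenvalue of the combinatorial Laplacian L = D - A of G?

Degrees: deg(v0) = 2, deg(v1) = 2, deg(v2) = 1, deg(v3) = 1.
L = D − A with rows/columns ordered (v0, v1, v2, v3):
  [ 2, -1, -1,  0]
  [-1,  2,  0, -1]
  [-1,  0,  1,  0]
  [ 0, -1,  0,  1]
Characteristic polynomial: det(λI − L) = λ(λ² − 4λ + 2)(λ − 2).
Roots: λ = 0; (λ² − 4λ + 2) = 0 ⇒ λ = 2 ± √2 ≈ 0.5858, 3.4142; (λ − 2) = 0 ⇒ λ = 2.
(Check: the roots sum (with multiplicity) to 6, matching trace L = Σdeg = 2·3 = 6.)
Laplacian eigenvalues: [0.0, 0.5858, 2.0, 3.4142]. Largest eigenvalue (spectral radius) = 3.4142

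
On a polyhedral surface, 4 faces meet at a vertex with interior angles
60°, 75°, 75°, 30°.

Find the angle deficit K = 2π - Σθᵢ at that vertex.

Sum of angles = 240°. K = 360° - 240° = 120° = 2π/3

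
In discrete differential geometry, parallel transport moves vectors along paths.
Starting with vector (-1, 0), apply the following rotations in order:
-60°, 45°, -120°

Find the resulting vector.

Total rotation: (-60°) + 45° + (-120°) = -135°. Final vector: (0.7071, 0.7071)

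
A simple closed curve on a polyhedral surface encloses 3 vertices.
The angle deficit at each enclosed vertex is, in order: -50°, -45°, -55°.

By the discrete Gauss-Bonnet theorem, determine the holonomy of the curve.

Holonomy = total enclosed curvature = (-50°) + (-45°) + (-55°) = -150°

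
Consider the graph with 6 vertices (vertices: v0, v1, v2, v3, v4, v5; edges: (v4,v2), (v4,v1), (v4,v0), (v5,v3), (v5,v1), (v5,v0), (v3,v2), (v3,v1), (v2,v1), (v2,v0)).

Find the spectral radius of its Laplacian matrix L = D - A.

Degrees: deg(v0) = 3, deg(v1) = 4, deg(v2) = 4, deg(v3) = 3, deg(v4) = 3, deg(v5) = 3.
L = D − A with rows/columns ordered (v0, v1, v2, v3, v4, v5):
  [ 3,  0, -1,  0, -1, -1]
  [ 0,  4, -1, -1, -1, -1]
  [-1, -1,  4, -1, -1,  0]
  [ 0, -1, -1,  3,  0, -1]
  [-1, -1, -1,  0,  3,  0]
  [-1, -1,  0, -1,  0,  3]
Characteristic polynomial: det(λI − L) = λ(λ² − 8λ + 13)(λ − 3)(λ − 4)(λ − 5).
Roots: λ = 0; (λ² − 8λ + 13) = 0 ⇒ λ = 4 ± √3 ≈ 2.2679, 5.7321; (λ − 3) = 0 ⇒ λ = 3; (λ − 4) = 0 ⇒ λ = 4; (λ − 5) = 0 ⇒ λ = 5.
(Check: the roots sum (with multiplicity) to 20, matching trace L = Σdeg = 2·10 = 20.)
Laplacian eigenvalues: [0.0, 2.2679, 3.0, 4.0, 5.0, 5.7321]. Largest eigenvalue (spectral radius) = 5.7321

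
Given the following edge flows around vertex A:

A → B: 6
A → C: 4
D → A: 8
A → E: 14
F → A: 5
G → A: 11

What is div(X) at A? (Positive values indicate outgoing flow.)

Divergence = sum of outgoing flows = 6 + 4 + (-8) + 14 + (-5) + (-11) = 0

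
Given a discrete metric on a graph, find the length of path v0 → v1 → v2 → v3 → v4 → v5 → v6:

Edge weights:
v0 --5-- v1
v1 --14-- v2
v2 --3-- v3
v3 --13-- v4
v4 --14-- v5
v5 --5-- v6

Arc length = 5 + 14 + 3 + 13 + 14 + 5 = 54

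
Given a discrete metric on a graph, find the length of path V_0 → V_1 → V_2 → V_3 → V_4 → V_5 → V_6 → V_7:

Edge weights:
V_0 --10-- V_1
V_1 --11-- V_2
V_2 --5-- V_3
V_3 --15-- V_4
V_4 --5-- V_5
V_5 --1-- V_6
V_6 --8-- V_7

Arc length = 10 + 11 + 5 + 15 + 5 + 1 + 8 = 55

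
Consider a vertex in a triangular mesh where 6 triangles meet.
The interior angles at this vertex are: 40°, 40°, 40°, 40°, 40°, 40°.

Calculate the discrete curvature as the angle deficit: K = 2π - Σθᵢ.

Sum of angles = 240°. K = 360° - 240° = 120° = 2π/3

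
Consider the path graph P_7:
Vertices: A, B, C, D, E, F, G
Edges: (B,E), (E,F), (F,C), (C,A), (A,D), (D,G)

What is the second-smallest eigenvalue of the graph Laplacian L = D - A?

The path graph P_n has Laplacian eigenvalues λ_k = 2 − 2cos(kπ/n), k = 0, 1, …, n−1. Here n = 7:
k=0: 2 − 2cos(0) = 0.0; k=1: 2 − 2cos(π/7) = 0.1981; k=2: 2 − 2cos(2π/7) = 0.753; k=3: 2 − 2cos(3π/7) = 1.555; k=4: 2 − 2cos(4π/7) = 2.445; k=5: 2 − 2cos(5π/7) = 3.247; k=6: 2 − 2cos(6π/7) = 3.8019.
Laplacian eigenvalues: [0.0, 0.1981, 0.753, 1.555, 2.445, 3.247, 3.8019]. Algebraic connectivity (smallest non-zero eigenvalue) = 0.1981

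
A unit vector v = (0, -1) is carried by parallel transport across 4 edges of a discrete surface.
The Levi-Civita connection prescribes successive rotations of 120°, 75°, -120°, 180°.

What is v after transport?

Total rotation: 120° + 75° + (-120°) + 180° = 255° ≡ -105° (mod 360°). Final vector: (-0.9659, 0.2588)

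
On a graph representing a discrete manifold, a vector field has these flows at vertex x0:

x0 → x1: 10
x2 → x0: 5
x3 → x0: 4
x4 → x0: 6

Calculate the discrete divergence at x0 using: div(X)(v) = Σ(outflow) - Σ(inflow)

Divergence = sum of outgoing flows = 10 + (-5) + (-4) + (-6) = -5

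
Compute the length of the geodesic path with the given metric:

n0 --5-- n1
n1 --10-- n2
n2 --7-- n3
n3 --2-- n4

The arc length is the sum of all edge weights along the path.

Arc length = 5 + 10 + 7 + 2 = 24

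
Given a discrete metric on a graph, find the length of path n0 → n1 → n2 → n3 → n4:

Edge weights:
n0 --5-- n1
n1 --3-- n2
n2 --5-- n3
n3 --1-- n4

Arc length = 5 + 3 + 5 + 1 = 14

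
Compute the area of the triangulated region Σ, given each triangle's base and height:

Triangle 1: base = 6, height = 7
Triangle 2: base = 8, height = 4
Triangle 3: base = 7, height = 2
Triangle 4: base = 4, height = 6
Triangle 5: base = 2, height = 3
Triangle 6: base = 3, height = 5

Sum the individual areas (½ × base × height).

(1/2)×6×7 + (1/2)×8×4 + (1/2)×7×2 + (1/2)×4×6 + (1/2)×2×3 + (1/2)×3×5 = 66.5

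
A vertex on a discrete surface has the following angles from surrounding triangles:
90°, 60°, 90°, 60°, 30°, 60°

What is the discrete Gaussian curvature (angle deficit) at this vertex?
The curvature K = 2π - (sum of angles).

Sum of angles = 390°. K = 360° - 390° = -30° = -π/6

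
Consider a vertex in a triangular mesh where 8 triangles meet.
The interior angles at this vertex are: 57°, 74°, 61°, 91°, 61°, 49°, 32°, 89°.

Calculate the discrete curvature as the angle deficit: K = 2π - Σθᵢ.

Sum of angles = 514°. K = 360° - 514° = -154° = -77π/90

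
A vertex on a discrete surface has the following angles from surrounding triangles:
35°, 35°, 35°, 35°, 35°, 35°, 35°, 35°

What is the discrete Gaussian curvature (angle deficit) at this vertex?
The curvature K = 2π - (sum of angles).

Sum of angles = 280°. K = 360° - 280° = 80°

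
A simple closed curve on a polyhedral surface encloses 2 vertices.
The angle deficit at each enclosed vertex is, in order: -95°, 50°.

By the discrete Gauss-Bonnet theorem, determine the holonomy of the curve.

Holonomy = total enclosed curvature = (-95°) + 50° = -45°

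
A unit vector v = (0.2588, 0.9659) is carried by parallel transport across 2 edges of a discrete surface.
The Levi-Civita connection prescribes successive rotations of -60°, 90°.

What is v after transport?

Total rotation: (-60°) + 90° = 30°. Final vector: (-0.2588, 0.9659)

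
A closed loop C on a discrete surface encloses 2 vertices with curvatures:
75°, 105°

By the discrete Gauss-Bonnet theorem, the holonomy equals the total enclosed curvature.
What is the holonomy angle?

Holonomy = total enclosed curvature = 75° + 105° = 180°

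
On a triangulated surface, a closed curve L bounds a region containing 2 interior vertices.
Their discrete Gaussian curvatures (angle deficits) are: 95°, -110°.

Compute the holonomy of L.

Holonomy = total enclosed curvature = 95° + (-110°) = -15°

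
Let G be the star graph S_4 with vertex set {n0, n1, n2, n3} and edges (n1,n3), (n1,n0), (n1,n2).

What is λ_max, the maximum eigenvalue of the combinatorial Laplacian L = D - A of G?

The star S_4 is the complete bipartite graph K_{1,3} (one hub of degree 3, 3 leaves of degree 1). The Laplacian spectrum of K_{p,q} is 0, p (multiplicity q−1), q (multiplicity p−1), p+q. With p = 1, q = 3: 0 once, 1 with multiplicity 2, and 4 once. (Check: trace L = sum of degrees = 6 = 2·1 + 4.)
Laplacian eigenvalues: [0.0, 1.0, 1.0, 4.0]. Largest eigenvalue (spectral radius) = 4.0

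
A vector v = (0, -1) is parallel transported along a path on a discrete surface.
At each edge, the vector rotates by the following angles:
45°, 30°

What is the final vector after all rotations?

Total rotation: 45° + 30° = 75°. Final vector: (0.9659, -0.2588)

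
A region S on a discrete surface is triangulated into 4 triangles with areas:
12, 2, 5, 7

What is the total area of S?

12 + 2 + 5 + 7 = 26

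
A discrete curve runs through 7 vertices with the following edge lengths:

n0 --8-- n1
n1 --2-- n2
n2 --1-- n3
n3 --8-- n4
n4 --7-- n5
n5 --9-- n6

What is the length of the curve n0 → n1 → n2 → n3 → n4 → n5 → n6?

Arc length = 8 + 2 + 1 + 8 + 7 + 9 = 35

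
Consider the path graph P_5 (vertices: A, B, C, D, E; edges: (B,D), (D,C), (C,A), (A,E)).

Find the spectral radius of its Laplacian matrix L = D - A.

The path graph P_n has Laplacian eigenvalues λ_k = 2 − 2cos(kπ/n), k = 0, 1, …, n−1. Here n = 5:
k=0: 2 − 2cos(0) = 0.0; k=1: 2 − 2cos(π/5) = 0.382; k=2: 2 − 2cos(2π/5) = 1.382; k=3: 2 − 2cos(3π/5) = 2.618; k=4: 2 − 2cos(4π/5) = 3.618.
Laplacian eigenvalues: [0.0, 0.382, 1.382, 2.618, 3.618]. Largest eigenvalue (spectral radius) = 3.618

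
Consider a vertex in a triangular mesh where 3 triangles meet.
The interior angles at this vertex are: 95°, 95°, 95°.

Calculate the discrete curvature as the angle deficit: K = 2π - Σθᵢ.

Sum of angles = 285°. K = 360° - 285° = 75° = 5π/12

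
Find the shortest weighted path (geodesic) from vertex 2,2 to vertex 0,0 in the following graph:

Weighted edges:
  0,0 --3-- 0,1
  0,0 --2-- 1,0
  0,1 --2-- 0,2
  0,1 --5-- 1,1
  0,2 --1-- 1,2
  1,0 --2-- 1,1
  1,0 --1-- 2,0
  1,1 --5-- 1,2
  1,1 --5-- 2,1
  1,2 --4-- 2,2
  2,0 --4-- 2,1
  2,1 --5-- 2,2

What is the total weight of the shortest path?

Shortest path: 2,2 → 1,2 → 0,2 → 0,1 → 0,0, total weight = 10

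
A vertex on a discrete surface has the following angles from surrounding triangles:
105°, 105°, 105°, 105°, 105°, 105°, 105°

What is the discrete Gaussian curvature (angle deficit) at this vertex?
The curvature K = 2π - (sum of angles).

Sum of angles = 735°. K = 360° - 735° = -375°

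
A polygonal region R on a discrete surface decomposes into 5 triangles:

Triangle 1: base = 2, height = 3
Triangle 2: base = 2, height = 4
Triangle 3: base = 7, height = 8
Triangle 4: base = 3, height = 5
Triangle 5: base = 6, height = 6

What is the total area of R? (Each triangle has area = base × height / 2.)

(1/2)×2×3 + (1/2)×2×4 + (1/2)×7×8 + (1/2)×3×5 + (1/2)×6×6 = 60.5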